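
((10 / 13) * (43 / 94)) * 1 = 215 / 611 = 0.35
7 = 7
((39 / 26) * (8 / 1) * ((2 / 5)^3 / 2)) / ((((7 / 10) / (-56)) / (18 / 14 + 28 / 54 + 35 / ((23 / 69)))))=-3281.03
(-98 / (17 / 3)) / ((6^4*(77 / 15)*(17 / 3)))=-35 / 76296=-0.00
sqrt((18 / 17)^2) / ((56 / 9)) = 0.17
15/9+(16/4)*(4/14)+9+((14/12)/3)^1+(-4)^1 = 1033/126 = 8.20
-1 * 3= -3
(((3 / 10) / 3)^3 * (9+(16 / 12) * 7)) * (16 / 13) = 22 / 975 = 0.02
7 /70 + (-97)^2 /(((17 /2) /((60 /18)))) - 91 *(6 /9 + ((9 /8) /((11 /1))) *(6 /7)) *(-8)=4239.06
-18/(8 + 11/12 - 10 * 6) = 216/613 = 0.35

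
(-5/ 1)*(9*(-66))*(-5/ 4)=-7425/ 2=-3712.50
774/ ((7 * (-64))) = -387/ 224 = -1.73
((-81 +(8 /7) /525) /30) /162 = -0.02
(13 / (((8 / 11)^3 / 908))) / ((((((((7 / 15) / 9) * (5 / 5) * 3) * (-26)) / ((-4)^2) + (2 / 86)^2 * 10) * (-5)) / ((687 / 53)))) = 4082166717057 / 12693712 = 321589.68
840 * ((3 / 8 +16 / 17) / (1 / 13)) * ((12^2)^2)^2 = 105059577692160 / 17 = 6179975158362.35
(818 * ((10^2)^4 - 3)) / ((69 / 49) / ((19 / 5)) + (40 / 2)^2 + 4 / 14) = 76155797715326 / 373011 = 204165018.50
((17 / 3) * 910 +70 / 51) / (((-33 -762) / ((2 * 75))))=-2630600 / 2703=-973.21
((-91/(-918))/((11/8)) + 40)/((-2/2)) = -202324/5049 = -40.07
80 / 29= 2.76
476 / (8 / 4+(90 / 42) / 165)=36652 / 155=236.46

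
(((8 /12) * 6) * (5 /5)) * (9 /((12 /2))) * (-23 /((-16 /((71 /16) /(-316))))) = -4899 /40448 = -0.12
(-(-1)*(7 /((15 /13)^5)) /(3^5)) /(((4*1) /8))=5198102 /184528125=0.03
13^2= 169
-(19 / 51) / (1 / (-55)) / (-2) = -1045 / 102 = -10.25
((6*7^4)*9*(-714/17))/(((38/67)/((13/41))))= -2371501314/779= -3044289.23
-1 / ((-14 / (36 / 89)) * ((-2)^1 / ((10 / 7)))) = -0.02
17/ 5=3.40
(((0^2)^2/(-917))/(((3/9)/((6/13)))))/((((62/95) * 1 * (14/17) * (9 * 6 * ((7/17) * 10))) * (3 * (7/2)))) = 0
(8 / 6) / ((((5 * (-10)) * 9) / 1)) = -2 / 675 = -0.00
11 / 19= 0.58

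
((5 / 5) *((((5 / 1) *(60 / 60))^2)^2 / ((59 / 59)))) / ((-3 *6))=-625 / 18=-34.72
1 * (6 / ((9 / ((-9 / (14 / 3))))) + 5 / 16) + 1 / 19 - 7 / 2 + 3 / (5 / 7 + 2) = -7055 / 2128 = -3.32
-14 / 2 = -7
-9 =-9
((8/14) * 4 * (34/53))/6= 272/1113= 0.24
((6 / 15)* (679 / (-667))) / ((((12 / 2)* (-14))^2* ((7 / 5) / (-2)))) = 0.00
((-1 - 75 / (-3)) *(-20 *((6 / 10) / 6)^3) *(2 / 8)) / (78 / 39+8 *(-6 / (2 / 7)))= 3 / 4150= 0.00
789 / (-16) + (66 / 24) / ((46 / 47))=-46.50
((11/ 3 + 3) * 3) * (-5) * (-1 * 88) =8800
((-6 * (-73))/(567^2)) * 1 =146/107163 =0.00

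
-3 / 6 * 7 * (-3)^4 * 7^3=-194481 / 2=-97240.50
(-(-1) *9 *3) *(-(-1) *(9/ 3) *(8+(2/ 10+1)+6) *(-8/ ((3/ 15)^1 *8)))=-6156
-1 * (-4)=4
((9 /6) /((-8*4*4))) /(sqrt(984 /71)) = -sqrt(17466) /41984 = -0.00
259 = 259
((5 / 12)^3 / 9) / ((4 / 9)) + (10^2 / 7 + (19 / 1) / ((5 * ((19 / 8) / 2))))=4234519 / 241920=17.50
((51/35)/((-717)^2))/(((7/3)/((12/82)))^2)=0.00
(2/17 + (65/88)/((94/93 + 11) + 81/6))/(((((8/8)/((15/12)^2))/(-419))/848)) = -4444175875/54604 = -81389.20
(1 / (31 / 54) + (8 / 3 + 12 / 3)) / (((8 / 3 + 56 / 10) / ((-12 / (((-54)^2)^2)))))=-0.00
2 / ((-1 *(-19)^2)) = -0.01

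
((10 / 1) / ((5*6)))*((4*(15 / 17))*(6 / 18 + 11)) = 13.33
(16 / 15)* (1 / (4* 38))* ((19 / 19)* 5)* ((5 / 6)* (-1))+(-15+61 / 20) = -40969 / 3420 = -11.98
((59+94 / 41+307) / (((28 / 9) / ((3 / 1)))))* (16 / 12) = 135900 / 287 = 473.52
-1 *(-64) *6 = 384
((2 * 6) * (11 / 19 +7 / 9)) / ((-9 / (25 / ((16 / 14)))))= -20300 / 513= -39.57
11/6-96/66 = 25/66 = 0.38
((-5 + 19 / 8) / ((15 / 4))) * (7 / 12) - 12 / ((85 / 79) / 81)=-368749 / 408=-903.80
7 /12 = 0.58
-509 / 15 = -33.93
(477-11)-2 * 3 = 460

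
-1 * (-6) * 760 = 4560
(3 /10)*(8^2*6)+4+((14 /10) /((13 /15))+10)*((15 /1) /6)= 19271 /130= 148.24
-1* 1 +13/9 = 4/9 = 0.44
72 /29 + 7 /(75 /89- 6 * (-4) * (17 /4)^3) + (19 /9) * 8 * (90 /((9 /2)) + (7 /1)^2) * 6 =266201478176 /38058759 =6994.49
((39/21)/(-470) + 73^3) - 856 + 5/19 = 24263960313/62510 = 388161.26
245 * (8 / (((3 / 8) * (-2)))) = -7840 / 3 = -2613.33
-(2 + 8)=-10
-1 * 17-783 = -800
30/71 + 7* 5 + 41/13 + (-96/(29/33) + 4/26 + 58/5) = -7884374/133835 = -58.91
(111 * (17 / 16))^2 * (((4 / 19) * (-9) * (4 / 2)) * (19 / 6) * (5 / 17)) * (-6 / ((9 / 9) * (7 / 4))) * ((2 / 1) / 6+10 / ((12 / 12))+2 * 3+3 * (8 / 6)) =191653155 / 56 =3422377.77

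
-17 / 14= -1.21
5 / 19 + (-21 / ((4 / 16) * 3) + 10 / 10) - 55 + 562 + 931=26814 / 19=1411.26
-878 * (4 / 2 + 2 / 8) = -3951 / 2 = -1975.50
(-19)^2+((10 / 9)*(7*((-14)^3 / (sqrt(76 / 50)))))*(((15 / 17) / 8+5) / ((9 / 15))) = -147078.04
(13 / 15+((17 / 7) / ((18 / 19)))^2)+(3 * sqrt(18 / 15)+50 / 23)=3 * sqrt(30) / 5+17549143 / 1825740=12.90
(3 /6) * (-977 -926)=-1903 /2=-951.50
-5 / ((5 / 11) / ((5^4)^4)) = -1678466796875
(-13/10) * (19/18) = -247/180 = -1.37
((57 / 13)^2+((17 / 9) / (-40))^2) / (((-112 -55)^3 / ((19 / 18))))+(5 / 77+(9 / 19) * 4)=5264296620592045123 / 2686321270173340800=1.96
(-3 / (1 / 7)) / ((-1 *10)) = 21 / 10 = 2.10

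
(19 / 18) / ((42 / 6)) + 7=901 / 126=7.15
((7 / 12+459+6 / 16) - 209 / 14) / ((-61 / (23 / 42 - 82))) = 255771065 / 430416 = 594.24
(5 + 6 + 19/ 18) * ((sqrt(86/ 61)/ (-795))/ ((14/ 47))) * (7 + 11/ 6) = -1457 * sqrt(5246)/ 197640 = -0.53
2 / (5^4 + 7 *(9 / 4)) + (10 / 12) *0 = 8 / 2563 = 0.00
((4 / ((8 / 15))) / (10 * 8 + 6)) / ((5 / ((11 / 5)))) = 33 / 860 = 0.04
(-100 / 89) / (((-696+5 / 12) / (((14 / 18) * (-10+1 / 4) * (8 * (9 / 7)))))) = -93600 / 742883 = -0.13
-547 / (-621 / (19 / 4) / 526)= 2200.77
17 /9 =1.89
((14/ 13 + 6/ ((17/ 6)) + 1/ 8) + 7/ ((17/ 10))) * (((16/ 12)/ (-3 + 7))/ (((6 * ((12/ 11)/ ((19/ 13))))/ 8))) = 101783/ 22984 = 4.43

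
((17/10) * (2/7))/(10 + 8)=17/630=0.03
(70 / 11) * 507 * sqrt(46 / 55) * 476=1404487.37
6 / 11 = 0.55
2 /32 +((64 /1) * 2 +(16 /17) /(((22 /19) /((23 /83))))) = 31858465 /248336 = 128.29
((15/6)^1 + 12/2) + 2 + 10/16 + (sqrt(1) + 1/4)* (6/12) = 47/4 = 11.75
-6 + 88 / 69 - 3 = -533 / 69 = -7.72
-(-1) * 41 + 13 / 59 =2432 / 59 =41.22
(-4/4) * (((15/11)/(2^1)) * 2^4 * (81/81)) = -120/11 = -10.91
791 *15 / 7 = 1695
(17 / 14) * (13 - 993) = -1190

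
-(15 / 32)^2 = -225 / 1024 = -0.22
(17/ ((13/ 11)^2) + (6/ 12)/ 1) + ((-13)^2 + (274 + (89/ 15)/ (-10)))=5768117/ 12675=455.08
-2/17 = -0.12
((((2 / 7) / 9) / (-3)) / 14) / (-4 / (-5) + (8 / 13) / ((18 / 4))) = -65 / 80556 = -0.00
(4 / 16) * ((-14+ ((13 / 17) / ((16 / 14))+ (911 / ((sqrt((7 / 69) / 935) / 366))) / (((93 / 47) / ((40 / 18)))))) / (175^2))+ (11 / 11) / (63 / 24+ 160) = 2671863 / 442340000+ 5223674 * sqrt(451605) / 11962125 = 293.46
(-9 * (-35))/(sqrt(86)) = 315 * sqrt(86)/86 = 33.97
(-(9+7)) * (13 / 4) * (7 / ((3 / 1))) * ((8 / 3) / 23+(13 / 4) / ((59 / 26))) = -2294110 / 12213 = -187.84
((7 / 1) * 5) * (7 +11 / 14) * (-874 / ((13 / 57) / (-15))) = 203631075 / 13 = 15663928.85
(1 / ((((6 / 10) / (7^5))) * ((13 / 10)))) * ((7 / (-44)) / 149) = -2941225 / 127842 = -23.01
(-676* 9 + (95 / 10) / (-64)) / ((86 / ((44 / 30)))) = -8566481 / 82560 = -103.76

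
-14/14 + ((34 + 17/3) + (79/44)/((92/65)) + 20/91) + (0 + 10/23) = 44855903/1105104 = 40.59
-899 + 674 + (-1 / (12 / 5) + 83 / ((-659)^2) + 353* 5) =8023342471 / 5211372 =1539.58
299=299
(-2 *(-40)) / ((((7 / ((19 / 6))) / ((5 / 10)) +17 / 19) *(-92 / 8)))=-3040 / 2323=-1.31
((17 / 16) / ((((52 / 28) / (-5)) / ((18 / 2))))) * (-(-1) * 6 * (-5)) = 80325 / 104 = 772.36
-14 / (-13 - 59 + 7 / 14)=28 / 143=0.20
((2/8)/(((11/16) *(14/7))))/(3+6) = 2/99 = 0.02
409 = 409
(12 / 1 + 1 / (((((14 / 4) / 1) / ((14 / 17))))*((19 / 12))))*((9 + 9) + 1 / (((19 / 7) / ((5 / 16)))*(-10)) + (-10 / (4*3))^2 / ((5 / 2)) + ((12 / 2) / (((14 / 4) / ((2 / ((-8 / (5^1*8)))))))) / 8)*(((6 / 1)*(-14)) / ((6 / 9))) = -605856771 / 24548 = -24680.49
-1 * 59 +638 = 579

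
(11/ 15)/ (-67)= -0.01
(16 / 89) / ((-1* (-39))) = 0.00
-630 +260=-370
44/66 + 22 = 68/3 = 22.67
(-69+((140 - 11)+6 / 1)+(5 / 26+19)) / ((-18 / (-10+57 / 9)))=24365 / 1404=17.35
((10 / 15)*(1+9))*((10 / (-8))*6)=-50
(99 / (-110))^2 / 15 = 27 / 500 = 0.05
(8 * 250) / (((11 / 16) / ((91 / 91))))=32000 / 11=2909.09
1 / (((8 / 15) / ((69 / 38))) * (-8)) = -0.43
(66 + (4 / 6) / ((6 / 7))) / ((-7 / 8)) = -4808 / 63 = -76.32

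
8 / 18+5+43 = 436 / 9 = 48.44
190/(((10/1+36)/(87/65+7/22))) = 1957/286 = 6.84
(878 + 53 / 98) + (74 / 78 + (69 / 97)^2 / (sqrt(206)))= 4761 *sqrt(206) / 1938254 + 3361409 / 3822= 879.52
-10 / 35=-2 / 7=-0.29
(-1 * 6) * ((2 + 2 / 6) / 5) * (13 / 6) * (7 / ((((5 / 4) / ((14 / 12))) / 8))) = -71344 / 225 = -317.08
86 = 86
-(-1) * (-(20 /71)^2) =-400 /5041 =-0.08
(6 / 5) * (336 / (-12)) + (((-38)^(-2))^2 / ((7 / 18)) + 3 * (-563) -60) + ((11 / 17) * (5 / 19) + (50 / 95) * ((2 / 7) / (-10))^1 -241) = -1255199358731 / 620327960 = -2023.44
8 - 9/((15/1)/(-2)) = 46/5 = 9.20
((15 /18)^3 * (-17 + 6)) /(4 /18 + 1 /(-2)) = 275 /12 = 22.92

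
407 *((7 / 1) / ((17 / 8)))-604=12524 / 17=736.71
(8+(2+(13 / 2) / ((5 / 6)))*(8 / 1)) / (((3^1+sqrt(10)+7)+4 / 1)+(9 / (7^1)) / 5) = 502992 / 78917 - 35280*sqrt(10) / 78917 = 4.96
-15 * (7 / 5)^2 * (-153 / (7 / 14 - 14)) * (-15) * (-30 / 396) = -4165 / 11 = -378.64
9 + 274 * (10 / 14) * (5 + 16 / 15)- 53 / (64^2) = 14700385 / 12288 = 1196.32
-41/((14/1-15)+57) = -41/56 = -0.73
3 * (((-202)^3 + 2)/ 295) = -24727218/ 295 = -83821.08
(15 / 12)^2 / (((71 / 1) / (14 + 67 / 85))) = 6285 / 19312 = 0.33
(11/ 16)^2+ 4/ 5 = 1629/ 1280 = 1.27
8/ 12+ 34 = 104/ 3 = 34.67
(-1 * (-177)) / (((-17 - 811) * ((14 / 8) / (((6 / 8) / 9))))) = -59 / 5796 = -0.01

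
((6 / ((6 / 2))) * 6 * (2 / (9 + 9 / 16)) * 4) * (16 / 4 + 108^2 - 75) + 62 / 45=116386.01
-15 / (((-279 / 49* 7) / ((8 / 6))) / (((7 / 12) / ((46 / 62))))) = 245 / 621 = 0.39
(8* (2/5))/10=8/25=0.32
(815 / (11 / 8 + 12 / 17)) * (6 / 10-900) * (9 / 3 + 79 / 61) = -26118647952 / 17263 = -1512984.30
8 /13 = 0.62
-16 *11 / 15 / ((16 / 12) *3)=-44 / 15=-2.93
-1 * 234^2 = -54756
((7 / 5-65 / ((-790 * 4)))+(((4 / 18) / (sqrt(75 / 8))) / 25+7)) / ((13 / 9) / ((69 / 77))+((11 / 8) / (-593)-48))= -9798844077 / 53983559405-436448 * sqrt(6) / 17083404875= -0.18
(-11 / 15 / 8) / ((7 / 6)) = -11 / 140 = -0.08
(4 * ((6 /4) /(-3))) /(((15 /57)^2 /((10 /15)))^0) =-2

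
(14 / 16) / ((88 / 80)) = 35 / 44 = 0.80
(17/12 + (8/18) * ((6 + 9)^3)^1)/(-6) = -250.24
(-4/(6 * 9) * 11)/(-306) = 11/4131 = 0.00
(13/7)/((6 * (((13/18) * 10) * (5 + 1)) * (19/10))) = 1/266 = 0.00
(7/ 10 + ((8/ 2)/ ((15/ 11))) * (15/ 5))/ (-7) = -19/ 14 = -1.36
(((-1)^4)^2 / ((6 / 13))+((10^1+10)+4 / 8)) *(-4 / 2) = -136 / 3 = -45.33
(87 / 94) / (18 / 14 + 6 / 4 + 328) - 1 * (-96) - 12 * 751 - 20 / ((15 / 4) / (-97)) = -5484083945 / 652971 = -8398.66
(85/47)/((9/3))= 0.60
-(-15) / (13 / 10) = 150 / 13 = 11.54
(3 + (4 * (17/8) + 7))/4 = 37/8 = 4.62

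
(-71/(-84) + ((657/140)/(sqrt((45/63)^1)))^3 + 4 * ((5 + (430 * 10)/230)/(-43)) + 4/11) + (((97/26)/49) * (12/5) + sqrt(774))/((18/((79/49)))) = -19946224957/20373973620 + 79 * sqrt(86)/294 + 283593393 * sqrt(35)/9800000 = 172.71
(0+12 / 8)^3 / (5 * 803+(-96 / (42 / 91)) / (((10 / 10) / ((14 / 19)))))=0.00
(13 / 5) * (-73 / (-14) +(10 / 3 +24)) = 17771 / 210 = 84.62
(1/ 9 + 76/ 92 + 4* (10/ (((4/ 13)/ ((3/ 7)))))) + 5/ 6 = 57.48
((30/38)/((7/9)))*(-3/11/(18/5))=-225/2926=-0.08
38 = 38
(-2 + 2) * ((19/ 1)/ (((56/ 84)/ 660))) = 0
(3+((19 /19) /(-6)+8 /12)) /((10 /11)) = 77 /20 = 3.85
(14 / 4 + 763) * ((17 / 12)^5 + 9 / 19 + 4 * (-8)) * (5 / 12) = -311896732175 / 37822464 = -8246.34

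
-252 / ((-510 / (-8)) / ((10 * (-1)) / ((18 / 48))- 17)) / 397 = 14672 / 33745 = 0.43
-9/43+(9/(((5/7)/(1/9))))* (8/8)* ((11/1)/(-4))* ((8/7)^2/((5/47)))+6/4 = -691967/15050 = -45.98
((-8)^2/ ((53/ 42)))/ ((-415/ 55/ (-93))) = 2749824/ 4399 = 625.10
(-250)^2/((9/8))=55555.56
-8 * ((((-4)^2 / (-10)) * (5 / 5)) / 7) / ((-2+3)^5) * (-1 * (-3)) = 192 / 35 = 5.49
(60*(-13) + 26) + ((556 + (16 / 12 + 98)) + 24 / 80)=-2951 / 30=-98.37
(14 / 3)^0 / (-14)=-1 / 14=-0.07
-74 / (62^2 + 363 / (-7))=-518 / 26545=-0.02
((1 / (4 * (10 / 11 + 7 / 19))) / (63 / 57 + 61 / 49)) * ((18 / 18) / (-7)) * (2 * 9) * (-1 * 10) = 416955 / 194732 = 2.14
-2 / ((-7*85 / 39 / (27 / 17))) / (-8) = -1053 / 40460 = -0.03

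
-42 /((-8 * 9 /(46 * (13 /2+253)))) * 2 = 27853 /2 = 13926.50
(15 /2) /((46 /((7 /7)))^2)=0.00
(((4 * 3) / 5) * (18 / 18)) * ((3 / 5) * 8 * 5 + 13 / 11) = 3324 / 55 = 60.44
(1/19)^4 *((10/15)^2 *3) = 4/390963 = 0.00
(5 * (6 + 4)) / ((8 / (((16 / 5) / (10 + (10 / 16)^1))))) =32 / 17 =1.88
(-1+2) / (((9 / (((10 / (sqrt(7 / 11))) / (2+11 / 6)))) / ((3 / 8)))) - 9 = -9+5 *sqrt(77) / 322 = -8.86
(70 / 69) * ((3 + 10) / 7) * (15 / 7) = 650 / 161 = 4.04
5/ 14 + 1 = 1.36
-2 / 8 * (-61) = 61 / 4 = 15.25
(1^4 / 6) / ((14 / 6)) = 1 / 14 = 0.07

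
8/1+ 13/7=69/7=9.86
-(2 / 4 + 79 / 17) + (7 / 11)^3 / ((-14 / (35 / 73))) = -5.16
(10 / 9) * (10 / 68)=0.16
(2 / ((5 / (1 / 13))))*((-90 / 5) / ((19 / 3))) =-108 / 1235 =-0.09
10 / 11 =0.91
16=16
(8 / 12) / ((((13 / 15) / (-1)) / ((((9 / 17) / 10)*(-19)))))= 171 / 221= 0.77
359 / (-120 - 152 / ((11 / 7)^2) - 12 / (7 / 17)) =-304073 / 178460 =-1.70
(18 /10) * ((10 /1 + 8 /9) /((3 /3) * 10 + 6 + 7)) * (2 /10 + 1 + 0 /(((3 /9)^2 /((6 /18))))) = 588 /575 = 1.02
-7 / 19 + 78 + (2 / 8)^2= 23619 / 304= 77.69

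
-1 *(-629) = 629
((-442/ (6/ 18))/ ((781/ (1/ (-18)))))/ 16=0.01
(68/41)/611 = 68/25051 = 0.00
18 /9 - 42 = -40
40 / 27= 1.48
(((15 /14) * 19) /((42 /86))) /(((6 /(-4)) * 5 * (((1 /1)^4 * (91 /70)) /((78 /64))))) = -5.21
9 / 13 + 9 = 126 / 13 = 9.69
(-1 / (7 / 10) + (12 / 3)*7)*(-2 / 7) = -7.59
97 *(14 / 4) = 679 / 2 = 339.50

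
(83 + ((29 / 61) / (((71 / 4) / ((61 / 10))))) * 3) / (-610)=-29639 / 216550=-0.14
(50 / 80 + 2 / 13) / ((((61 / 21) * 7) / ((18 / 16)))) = 2187 / 50752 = 0.04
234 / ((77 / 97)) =22698 / 77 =294.78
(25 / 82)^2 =625 / 6724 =0.09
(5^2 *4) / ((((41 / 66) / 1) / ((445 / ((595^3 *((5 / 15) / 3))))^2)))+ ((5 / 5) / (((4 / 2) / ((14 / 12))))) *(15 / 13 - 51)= -29.08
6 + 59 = 65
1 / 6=0.17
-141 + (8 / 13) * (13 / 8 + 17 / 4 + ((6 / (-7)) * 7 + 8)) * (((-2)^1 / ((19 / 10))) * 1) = -36087 / 247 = -146.10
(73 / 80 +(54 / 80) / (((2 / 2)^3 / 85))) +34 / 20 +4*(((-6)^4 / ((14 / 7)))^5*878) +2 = 32101071103752934239 / 80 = 401263388796911677.99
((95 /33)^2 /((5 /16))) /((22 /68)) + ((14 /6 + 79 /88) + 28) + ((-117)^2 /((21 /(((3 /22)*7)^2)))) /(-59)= 583130543 /5654088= 103.13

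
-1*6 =-6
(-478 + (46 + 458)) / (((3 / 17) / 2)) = 884 / 3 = 294.67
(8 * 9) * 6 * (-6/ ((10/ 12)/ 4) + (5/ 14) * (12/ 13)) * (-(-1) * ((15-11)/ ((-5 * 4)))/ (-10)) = -2798064/ 11375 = -245.98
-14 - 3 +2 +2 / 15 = -223 / 15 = -14.87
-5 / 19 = -0.26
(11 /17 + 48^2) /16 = 39179 /272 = 144.04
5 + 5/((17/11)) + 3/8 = 1171/136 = 8.61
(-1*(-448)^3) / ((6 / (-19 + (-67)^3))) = -13522465718272 / 3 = -4507488572757.33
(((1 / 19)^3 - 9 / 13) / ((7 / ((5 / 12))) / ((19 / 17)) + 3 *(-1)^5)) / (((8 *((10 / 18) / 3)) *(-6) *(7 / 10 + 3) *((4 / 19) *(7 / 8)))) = 154295 / 16249142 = 0.01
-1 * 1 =-1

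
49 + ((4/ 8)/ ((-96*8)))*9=25085/ 512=48.99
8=8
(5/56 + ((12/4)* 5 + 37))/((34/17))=2917/112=26.04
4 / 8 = 1 / 2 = 0.50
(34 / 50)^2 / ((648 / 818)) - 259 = -52329299 / 202500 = -258.42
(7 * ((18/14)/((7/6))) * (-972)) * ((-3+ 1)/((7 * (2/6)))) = 314928/49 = 6427.10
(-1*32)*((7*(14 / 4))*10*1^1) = -7840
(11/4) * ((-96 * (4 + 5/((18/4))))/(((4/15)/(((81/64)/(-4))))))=102465/64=1601.02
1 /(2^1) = 1 /2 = 0.50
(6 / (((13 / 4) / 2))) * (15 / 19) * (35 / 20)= 1260 / 247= 5.10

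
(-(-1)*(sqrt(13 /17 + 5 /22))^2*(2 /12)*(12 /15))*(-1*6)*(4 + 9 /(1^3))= -9646 /935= -10.32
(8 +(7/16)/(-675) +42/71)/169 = 506731/9968400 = 0.05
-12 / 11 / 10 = -6 / 55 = -0.11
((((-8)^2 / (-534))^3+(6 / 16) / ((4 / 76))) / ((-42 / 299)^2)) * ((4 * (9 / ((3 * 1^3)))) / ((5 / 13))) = 180090739821473 / 15988696920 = 11263.63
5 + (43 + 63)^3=1191021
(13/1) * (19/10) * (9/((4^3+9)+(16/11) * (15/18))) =73359/24490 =3.00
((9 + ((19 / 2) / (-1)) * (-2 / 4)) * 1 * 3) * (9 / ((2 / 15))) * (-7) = -155925 / 8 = -19490.62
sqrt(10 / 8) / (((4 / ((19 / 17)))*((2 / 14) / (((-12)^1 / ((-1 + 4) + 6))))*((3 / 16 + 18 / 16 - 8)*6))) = 0.07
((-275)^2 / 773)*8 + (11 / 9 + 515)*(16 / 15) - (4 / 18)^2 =417394724 / 313065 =1333.25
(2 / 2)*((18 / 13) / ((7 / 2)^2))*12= 864 / 637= 1.36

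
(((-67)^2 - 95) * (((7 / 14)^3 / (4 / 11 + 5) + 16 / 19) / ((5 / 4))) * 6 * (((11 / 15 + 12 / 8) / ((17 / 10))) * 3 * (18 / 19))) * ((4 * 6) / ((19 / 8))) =688677.33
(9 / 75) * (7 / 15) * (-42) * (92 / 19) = -27048 / 2375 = -11.39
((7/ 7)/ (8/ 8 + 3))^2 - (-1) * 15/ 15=17/ 16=1.06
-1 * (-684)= 684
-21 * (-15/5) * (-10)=-630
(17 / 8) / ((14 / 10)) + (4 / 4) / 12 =269 / 168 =1.60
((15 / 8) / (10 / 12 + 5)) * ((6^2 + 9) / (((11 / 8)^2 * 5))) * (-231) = -3888 / 11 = -353.45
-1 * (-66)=66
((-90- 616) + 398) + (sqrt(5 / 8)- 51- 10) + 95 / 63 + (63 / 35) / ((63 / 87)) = -364.22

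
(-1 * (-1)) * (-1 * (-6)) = 6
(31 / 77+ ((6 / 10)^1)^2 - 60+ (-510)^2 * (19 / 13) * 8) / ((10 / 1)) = 304111.00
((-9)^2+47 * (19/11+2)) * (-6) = -1537.09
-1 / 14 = -0.07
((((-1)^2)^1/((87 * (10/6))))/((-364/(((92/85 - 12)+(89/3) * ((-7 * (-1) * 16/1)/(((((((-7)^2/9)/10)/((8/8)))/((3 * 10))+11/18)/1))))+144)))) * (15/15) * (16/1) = -446726336/272222275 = -1.64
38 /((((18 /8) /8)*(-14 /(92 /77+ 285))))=-2762.01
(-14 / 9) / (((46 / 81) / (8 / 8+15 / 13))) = -1764 / 299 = -5.90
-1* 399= -399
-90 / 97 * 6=-540 / 97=-5.57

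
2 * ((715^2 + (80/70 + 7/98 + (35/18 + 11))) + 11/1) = 64417520/63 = 1022500.32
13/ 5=2.60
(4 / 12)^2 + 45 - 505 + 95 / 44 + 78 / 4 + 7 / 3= -172615 / 396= -435.90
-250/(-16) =125/8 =15.62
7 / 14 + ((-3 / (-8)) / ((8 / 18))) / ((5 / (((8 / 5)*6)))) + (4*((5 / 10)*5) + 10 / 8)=1337 / 100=13.37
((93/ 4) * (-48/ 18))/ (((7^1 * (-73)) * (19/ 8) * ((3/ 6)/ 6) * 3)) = 1984/ 9709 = 0.20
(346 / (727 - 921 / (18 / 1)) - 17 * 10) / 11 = -687274 / 44605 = -15.41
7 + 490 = 497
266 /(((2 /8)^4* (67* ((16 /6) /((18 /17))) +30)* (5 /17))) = 15628032 /13415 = 1164.97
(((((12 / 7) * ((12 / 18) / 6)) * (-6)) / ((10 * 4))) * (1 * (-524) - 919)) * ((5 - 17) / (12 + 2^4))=-4329 / 245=-17.67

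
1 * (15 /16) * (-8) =-15 /2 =-7.50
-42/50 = -0.84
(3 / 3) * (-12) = -12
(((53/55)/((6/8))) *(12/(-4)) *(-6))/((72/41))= 2173/165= 13.17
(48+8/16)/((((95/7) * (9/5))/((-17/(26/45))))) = -57715/988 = -58.42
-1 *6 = -6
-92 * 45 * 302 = -1250280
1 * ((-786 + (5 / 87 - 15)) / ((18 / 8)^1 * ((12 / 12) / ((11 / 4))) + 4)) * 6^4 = -331128864 / 1537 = -215438.43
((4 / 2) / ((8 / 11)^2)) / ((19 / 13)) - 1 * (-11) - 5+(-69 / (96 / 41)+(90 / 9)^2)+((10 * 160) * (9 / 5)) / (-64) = 34.12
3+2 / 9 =29 / 9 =3.22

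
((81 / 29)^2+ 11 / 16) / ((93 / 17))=1941859 / 1251408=1.55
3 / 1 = 3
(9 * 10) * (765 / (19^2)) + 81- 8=95203 / 361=263.72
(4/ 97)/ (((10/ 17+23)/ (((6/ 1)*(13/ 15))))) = 1768/ 194485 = 0.01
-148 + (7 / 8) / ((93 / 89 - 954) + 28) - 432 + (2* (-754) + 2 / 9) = -12374498327 / 5927112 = -2087.78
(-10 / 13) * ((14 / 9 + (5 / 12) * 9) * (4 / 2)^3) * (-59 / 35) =45076 / 819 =55.04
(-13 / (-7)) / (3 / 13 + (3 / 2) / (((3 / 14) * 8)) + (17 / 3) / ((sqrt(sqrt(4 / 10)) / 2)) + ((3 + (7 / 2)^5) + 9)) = -51786633865869646848 * 2^(3 / 4) * 5^(1 / 4) / 1426043629751942594076887-22953276324446208 * 2^(1 / 4) * 5^(3 / 4) / 1426043629751942594076887 + 1090262774305456128 * sqrt(10) / 1426043629751942594076887 + 4919649666780732320736 / 1426043629751942594076887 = 0.00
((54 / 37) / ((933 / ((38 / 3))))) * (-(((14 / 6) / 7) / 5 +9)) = -10336 / 57535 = -0.18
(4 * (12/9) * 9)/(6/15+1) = 240/7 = 34.29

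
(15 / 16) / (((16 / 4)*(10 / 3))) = 9 / 128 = 0.07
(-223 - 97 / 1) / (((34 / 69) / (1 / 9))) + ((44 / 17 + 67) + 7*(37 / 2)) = 12947 / 102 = 126.93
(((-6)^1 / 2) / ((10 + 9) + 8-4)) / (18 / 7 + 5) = -21 / 1219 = -0.02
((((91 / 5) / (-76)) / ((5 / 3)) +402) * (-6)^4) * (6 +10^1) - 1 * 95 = 3958078843 / 475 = 8332797.56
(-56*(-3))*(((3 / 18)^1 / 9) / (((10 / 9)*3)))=14 / 15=0.93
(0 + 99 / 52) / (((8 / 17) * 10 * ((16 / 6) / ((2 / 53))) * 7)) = 5049 / 6173440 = 0.00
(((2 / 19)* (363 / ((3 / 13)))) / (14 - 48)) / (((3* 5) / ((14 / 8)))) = -11011 / 19380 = -0.57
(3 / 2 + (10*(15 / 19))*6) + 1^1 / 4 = 3733 / 76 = 49.12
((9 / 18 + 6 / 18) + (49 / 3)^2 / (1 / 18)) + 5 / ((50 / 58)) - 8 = 144019 / 30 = 4800.63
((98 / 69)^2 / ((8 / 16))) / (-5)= -19208 / 23805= -0.81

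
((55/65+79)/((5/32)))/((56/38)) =157776/455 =346.76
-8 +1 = -7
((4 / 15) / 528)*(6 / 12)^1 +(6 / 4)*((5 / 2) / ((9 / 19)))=31351 / 3960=7.92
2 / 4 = 1 / 2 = 0.50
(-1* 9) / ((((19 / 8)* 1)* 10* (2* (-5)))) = 18 / 475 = 0.04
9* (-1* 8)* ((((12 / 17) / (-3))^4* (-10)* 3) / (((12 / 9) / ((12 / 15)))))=331776 / 83521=3.97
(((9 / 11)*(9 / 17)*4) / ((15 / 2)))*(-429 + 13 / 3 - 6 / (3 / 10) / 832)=-2385063 / 24310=-98.11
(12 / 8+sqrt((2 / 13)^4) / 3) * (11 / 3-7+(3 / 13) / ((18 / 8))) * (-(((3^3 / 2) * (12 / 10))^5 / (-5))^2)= 130123493408286308957103 / 536376953125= 242597100136.70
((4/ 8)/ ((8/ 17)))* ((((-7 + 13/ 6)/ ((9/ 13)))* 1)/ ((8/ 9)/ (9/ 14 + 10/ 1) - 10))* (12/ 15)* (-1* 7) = -6684587/ 1595760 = -4.19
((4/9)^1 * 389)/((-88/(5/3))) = -1945/594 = -3.27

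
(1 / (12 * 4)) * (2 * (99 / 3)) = 11 / 8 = 1.38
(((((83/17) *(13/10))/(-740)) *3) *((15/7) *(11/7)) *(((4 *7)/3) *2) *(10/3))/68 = -11869/149702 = -0.08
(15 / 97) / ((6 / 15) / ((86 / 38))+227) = 1075 / 1579257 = 0.00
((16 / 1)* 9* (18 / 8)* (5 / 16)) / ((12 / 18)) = 151.88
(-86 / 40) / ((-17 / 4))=43 / 85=0.51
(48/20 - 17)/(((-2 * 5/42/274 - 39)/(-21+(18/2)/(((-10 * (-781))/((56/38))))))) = -654412414698/83250870725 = -7.86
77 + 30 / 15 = 79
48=48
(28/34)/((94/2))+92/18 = 5.13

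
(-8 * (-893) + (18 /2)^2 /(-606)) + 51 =1453363 /202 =7194.87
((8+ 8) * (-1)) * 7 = -112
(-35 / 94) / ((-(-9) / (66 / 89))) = -385 / 12549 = -0.03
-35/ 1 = -35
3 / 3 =1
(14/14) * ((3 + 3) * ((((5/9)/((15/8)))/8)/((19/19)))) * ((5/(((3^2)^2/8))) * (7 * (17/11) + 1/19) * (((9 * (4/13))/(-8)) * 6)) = -181760/73359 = -2.48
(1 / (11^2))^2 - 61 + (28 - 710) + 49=-10160853 / 14641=-694.00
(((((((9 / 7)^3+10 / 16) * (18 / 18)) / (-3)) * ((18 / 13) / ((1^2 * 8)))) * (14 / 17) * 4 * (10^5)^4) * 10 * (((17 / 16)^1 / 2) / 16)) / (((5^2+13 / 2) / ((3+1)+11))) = -36850585937500000000000 / 4459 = -8264316200381251401.66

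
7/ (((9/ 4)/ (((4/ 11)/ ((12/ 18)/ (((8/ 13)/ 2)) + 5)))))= 224/ 1419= 0.16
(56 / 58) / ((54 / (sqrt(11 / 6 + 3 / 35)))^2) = 403 / 634230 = 0.00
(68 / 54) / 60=0.02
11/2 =5.50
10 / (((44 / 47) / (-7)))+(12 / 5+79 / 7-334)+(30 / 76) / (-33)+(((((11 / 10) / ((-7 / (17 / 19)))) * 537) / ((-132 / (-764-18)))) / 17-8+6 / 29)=-72839307 / 169708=-429.20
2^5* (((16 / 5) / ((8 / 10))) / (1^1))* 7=896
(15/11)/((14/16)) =120/77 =1.56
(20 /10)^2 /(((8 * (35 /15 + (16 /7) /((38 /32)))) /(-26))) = -5187 /1699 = -3.05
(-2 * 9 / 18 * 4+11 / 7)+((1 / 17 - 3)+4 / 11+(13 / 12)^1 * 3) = -9195 / 5236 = -1.76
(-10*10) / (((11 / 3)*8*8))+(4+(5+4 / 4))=1685 / 176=9.57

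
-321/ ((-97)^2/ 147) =-47187/ 9409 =-5.02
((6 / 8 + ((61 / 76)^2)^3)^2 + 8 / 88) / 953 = 459904708326328561025115 / 389267990506508441048055808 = 0.00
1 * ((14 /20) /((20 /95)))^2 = 11.06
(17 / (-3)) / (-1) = 17 / 3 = 5.67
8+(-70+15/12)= -243/4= -60.75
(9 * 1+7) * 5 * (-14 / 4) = -280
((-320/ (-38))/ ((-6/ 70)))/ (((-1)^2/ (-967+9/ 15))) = 5411840/ 57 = 94944.56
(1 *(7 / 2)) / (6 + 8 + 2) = 7 / 32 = 0.22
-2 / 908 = -1 / 454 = -0.00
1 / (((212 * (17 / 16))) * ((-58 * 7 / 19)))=-38 / 182903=-0.00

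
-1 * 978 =-978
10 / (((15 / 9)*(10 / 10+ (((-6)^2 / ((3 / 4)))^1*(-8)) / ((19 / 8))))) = -114 / 3053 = -0.04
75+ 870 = 945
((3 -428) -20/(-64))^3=-313738909875/4096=-76596413.54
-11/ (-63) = 11/ 63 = 0.17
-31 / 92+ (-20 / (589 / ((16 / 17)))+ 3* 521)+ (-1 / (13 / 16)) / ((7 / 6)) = 1561.58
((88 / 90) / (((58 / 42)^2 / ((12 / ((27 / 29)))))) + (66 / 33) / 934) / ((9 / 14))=56401982 / 5484915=10.28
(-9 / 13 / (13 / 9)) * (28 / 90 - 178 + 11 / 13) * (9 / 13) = 8379693 / 142805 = 58.68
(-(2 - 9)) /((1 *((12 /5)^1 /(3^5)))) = 2835 /4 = 708.75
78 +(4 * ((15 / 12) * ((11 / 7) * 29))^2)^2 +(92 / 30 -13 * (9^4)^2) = -225387157894289 / 576240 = -391134176.55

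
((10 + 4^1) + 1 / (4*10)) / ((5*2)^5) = 561 / 4000000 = 0.00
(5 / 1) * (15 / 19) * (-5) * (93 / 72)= -3875 / 152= -25.49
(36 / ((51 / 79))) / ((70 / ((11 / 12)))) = 869 / 1190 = 0.73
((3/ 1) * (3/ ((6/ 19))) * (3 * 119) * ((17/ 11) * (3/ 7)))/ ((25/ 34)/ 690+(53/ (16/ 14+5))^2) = 643102394778/ 7104028987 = 90.53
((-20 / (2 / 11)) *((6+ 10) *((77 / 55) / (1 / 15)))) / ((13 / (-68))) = 2513280 / 13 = 193329.23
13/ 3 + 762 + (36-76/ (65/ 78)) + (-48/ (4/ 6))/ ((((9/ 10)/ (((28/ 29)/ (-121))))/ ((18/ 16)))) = 711.85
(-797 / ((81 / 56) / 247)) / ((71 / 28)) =-308674912 / 5751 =-53673.26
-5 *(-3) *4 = 60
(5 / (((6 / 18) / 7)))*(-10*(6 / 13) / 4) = -1575 / 13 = -121.15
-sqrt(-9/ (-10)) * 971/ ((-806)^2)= -2913 * sqrt(10)/ 6496360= -0.00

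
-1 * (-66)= 66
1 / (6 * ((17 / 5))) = 5 / 102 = 0.05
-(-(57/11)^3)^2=-34296447249/1771561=-19359.45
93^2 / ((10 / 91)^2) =716223.69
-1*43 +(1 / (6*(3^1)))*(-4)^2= -379 / 9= -42.11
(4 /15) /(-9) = -4 /135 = -0.03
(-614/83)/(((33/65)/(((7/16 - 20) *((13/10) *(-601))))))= -9759866779/43824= -222705.98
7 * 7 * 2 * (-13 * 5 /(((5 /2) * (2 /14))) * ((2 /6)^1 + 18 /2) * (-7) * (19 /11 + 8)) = 374056592 /33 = 11335048.24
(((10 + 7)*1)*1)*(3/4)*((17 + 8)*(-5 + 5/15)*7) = -10412.50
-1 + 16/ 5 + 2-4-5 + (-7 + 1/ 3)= -11.47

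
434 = 434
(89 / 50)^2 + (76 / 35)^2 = 965729 / 122500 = 7.88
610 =610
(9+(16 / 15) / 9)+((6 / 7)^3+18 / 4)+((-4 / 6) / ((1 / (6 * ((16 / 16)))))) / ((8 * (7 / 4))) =1293071 / 92610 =13.96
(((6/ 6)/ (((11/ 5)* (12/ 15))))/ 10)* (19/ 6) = 95/ 528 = 0.18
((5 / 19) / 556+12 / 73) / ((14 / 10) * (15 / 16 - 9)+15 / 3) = -2542660 / 96974879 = -0.03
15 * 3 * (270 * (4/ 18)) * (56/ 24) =6300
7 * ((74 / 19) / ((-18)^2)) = 259 / 3078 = 0.08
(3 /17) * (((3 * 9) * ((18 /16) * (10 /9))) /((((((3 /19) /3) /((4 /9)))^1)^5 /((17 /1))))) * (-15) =-15847033600 /243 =-65214130.04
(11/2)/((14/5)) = 55/28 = 1.96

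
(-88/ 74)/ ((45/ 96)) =-1408/ 555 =-2.54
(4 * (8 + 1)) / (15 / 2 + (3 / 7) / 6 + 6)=2.65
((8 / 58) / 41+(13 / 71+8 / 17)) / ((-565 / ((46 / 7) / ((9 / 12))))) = -0.01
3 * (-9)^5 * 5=-885735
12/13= 0.92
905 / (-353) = -905 / 353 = -2.56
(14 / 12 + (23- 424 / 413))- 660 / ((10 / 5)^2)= -351529 / 2478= -141.86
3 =3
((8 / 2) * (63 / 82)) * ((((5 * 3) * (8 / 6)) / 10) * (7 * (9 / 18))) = 882 / 41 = 21.51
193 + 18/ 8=781/ 4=195.25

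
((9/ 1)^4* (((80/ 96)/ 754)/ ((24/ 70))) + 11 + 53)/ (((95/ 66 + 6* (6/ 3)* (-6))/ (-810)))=6864571395/ 7022756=977.48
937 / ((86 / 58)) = 27173 / 43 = 631.93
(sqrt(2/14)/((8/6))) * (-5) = -15 * sqrt(7)/28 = -1.42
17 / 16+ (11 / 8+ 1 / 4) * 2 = 69 / 16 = 4.31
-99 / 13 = -7.62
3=3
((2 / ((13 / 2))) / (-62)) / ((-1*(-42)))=-1 / 8463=-0.00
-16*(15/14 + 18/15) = -1272/35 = -36.34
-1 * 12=-12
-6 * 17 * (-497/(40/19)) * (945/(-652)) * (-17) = 1547358309/2608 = 593312.24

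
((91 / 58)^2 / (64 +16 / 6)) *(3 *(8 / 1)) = 74529 / 84100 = 0.89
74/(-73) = -74/73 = -1.01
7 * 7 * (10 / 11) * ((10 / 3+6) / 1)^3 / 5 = 2151296 / 297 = 7243.42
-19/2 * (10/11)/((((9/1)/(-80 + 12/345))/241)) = 3828044/207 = 18492.97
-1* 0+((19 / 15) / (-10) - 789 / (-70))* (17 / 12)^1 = 99467 / 6300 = 15.79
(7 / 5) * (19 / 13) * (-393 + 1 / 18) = -940709 / 1170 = -804.02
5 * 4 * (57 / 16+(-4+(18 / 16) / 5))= -17 / 4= -4.25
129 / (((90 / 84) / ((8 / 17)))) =56.66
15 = 15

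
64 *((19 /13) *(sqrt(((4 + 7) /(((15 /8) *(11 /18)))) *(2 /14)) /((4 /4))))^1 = 109.54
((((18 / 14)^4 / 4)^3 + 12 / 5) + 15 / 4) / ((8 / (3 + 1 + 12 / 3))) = 28651800893973 / 4429211904320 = 6.47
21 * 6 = 126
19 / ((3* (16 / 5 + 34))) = 95 / 558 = 0.17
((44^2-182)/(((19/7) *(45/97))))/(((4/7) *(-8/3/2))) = -4168381/2280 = -1828.24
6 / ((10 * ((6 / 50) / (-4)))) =-20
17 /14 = 1.21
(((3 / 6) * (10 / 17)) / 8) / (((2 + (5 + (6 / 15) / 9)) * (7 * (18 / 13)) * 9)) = 325 / 5432112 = 0.00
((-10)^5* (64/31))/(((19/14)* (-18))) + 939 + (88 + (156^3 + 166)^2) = 76408798963564051/5301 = 14414034892202.24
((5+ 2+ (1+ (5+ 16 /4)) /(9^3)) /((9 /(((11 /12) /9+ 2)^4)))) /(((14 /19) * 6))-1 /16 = 253262152304683 /74979811759104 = 3.38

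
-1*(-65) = 65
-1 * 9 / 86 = -9 / 86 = -0.10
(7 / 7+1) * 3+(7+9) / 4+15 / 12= 45 / 4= 11.25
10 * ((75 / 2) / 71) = 375 / 71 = 5.28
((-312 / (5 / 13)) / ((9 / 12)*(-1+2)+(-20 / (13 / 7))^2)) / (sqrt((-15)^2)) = -913952 / 1972675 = -0.46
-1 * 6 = -6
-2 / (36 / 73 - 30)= 73 / 1077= 0.07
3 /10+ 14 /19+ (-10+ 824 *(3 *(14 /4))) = 1642177 /190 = 8643.04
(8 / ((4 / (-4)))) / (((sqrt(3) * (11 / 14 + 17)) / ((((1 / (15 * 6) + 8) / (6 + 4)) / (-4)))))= 5047 * sqrt(3) / 168075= 0.05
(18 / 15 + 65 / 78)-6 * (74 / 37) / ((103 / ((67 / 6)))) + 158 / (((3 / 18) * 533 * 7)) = 11372573 / 11528790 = 0.99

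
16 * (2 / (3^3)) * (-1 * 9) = -32 / 3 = -10.67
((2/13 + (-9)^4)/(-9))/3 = -243.01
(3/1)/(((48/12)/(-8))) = -6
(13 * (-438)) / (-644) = 2847 / 322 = 8.84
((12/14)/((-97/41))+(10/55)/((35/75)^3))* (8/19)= 4177248/6953639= 0.60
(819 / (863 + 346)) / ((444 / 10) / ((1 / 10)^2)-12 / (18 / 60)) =21 / 136400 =0.00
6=6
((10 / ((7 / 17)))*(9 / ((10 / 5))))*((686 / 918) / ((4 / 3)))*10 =1225 / 2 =612.50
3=3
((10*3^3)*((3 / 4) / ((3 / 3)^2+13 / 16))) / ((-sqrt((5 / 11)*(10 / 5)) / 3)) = -972*sqrt(110) / 29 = -351.53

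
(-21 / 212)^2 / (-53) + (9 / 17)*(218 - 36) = 3901760919 / 40494544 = 96.35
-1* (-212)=212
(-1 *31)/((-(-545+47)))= -31/498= -0.06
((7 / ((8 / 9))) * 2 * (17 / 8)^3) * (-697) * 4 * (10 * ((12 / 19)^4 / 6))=-29124190305 / 260642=-111740.20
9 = 9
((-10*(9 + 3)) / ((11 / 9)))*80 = -7854.55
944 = 944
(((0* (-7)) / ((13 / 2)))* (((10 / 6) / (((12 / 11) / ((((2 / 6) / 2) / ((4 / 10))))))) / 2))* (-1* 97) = 0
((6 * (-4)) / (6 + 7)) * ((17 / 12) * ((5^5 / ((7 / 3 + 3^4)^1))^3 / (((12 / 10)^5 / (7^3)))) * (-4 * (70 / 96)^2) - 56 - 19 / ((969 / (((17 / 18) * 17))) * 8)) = 26829151431727 / 663552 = 40432628.39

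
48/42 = 8/7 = 1.14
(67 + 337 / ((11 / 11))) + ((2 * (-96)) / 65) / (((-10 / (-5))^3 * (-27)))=236348 / 585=404.01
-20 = -20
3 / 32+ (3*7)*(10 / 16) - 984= -31065 / 32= -970.78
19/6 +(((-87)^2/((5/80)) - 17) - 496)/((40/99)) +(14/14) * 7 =35816747/120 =298472.89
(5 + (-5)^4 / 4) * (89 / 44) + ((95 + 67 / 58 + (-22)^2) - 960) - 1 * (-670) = 3145697 / 5104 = 616.32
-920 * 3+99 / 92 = -253821 / 92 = -2758.92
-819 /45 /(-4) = 91 /20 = 4.55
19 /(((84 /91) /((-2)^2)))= 247 /3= 82.33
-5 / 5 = -1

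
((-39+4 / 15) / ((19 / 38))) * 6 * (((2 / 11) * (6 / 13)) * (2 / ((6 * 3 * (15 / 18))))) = -18592 / 3575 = -5.20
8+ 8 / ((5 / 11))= 128 / 5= 25.60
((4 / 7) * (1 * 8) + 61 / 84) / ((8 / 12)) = 445 / 56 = 7.95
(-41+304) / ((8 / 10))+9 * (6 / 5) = 6791 / 20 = 339.55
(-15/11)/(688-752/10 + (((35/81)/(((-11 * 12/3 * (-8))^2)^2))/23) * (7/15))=-585023540428800/262901778754830581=-0.00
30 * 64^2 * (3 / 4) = 92160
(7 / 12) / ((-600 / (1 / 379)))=-7 / 2728800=-0.00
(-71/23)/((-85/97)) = 3.52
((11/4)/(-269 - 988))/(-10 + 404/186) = 341/1220128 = 0.00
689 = 689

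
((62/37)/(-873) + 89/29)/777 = 2872991/727838433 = 0.00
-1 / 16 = -0.06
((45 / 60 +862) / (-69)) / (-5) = 3451 / 1380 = 2.50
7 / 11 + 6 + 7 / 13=1026 / 143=7.17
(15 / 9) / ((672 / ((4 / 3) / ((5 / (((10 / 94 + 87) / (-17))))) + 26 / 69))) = -45463 / 18524016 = -0.00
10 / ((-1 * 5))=-2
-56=-56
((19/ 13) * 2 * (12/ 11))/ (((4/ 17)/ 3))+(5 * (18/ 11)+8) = 56.84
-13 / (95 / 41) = -533 / 95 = -5.61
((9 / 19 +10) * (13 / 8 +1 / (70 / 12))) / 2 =100097 / 10640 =9.41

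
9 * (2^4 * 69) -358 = 9578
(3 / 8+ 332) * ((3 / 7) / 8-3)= -438735 / 448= -979.32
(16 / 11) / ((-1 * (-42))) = 8 / 231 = 0.03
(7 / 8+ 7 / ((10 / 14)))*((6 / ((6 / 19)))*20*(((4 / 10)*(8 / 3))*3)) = 12980.80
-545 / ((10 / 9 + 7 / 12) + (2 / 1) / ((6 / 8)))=-19620 / 157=-124.97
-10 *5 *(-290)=14500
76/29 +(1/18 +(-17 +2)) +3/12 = -12605/1044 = -12.07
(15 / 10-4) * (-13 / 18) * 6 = 65 / 6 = 10.83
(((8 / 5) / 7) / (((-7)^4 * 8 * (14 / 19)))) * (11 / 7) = 209 / 8235430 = 0.00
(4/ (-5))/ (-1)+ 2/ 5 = 6/ 5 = 1.20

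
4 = 4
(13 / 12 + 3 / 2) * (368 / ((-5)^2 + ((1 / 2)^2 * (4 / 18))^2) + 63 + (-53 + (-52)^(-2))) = 16785336539 / 262861248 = 63.86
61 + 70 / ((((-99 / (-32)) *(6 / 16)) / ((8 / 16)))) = 27077 / 297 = 91.17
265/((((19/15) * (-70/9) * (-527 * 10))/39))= 55809/280364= 0.20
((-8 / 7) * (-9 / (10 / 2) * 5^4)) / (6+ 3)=1000 / 7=142.86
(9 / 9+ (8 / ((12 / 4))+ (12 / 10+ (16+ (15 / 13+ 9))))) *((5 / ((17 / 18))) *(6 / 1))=217764 / 221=985.36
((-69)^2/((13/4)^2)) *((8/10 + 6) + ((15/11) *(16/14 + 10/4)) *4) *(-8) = -6257401344/65065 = -96171.54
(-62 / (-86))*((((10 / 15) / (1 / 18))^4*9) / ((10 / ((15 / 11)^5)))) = 439324560000 / 6925193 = 63438.60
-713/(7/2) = -1426/7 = -203.71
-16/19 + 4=60/19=3.16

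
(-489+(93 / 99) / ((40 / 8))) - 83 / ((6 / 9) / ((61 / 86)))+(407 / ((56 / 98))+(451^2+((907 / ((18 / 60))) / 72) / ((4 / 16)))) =26015049679 / 127710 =203704.09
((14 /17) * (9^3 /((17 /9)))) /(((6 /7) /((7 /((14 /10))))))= 535815 /289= 1854.03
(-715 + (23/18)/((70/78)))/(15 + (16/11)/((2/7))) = -126797/3570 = -35.52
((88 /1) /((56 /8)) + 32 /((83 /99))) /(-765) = -0.07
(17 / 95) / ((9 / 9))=17 / 95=0.18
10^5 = 100000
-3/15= -1/5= -0.20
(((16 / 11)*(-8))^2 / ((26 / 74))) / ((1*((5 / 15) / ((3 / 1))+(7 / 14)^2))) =21823488 / 20449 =1067.22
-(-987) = 987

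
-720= -720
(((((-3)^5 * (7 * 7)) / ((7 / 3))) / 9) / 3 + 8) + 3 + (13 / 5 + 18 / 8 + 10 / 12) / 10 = -106459 / 600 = -177.43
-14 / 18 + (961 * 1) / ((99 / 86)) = 27523 / 33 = 834.03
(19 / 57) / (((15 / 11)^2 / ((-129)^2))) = 223729 / 75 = 2983.05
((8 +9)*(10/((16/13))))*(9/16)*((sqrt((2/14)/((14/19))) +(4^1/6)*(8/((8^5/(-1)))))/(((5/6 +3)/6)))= -29835/1507328 +89505*sqrt(38)/10304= 53.53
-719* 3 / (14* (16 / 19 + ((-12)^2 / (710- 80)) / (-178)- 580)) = 18237435 / 68555072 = 0.27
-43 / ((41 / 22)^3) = -457864 / 68921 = -6.64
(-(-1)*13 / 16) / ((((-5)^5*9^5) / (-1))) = 13 / 2952450000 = 0.00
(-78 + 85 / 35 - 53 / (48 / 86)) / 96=-28649 / 16128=-1.78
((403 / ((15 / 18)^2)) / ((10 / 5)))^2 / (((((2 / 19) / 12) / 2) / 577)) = 6922544602896 / 625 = 11076071364.63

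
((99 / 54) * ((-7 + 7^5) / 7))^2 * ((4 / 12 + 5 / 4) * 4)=367840000 / 3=122613333.33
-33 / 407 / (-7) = 3 / 259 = 0.01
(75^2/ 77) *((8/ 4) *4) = 45000/ 77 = 584.42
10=10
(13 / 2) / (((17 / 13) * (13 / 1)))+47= 1611 / 34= 47.38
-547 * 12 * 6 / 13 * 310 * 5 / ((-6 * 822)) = 1695700 / 1781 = 952.11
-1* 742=-742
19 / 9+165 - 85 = 739 / 9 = 82.11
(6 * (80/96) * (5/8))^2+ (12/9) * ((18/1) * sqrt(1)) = 2161/64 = 33.77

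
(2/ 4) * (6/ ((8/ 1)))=3/ 8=0.38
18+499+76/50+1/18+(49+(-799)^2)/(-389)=-196525849/175050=-1122.68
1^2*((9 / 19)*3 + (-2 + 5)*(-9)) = -486 / 19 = -25.58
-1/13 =-0.08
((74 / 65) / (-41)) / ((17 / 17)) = -74 / 2665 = -0.03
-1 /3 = -0.33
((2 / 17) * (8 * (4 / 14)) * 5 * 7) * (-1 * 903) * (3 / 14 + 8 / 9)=-478160 / 51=-9375.69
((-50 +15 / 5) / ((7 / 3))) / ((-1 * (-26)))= -0.77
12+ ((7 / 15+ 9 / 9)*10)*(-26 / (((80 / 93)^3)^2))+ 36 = -29267001411069 / 32768000000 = -893.16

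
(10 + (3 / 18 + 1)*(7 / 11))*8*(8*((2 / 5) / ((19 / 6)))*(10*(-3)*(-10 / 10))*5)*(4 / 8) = 6513.30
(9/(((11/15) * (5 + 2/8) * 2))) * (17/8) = 765/308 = 2.48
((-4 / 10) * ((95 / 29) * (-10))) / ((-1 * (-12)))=95 / 87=1.09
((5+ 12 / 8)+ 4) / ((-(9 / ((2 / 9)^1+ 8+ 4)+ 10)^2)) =-127050 / 1394761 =-0.09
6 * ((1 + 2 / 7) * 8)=432 / 7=61.71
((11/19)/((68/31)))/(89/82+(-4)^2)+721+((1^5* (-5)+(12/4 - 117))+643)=1126796251/905046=1245.02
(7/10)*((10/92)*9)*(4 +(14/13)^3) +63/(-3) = -17.41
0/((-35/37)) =0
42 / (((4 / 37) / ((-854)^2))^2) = 1911455706129018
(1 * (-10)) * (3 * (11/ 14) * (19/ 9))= -1045/ 21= -49.76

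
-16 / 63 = -0.25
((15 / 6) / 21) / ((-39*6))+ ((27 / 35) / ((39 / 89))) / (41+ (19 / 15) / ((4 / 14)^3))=0.02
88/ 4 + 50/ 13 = 336/ 13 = 25.85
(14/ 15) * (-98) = -1372/ 15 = -91.47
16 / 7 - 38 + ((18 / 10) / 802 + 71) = 990533 / 28070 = 35.29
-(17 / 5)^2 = -289 / 25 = -11.56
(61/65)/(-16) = -61/1040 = -0.06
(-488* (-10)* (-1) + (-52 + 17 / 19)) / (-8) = 93691 / 152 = 616.39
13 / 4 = 3.25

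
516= 516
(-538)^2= 289444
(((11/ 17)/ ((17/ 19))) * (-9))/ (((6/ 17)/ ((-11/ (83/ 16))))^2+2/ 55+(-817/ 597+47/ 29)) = -1260945956160/ 61267873301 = -20.58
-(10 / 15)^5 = -0.13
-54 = -54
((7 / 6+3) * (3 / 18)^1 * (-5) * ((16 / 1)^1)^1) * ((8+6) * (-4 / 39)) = 28000 / 351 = 79.77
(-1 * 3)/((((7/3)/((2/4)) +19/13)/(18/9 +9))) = -5.38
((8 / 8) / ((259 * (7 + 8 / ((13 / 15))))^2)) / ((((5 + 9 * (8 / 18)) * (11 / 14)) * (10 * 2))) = 0.00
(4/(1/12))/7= 48/7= 6.86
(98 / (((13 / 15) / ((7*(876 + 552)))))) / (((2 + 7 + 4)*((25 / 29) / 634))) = 54033218064 / 845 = 63944636.76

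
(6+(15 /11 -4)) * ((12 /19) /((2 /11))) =222 /19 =11.68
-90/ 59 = -1.53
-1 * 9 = -9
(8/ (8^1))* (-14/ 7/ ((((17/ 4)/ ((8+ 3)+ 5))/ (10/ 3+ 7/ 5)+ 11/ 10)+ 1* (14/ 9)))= -408960/ 554483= -0.74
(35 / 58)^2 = 1225 / 3364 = 0.36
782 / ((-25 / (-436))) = 340952 / 25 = 13638.08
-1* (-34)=34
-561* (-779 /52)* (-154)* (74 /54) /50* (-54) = 1245067131 /650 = 1915487.89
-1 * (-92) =92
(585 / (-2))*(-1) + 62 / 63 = 36979 / 126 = 293.48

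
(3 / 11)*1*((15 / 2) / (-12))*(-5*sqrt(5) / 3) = 25*sqrt(5) / 88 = 0.64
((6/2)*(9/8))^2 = 729/64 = 11.39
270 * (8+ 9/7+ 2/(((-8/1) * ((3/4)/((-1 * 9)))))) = 3317.14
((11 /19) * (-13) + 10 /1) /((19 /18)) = 846 /361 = 2.34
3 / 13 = 0.23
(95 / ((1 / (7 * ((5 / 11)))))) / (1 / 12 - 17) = -5700 / 319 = -17.87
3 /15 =1 /5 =0.20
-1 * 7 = -7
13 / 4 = 3.25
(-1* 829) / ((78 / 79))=-65491 / 78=-839.63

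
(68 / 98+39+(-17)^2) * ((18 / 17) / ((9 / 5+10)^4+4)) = 181192500 / 10095844213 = 0.02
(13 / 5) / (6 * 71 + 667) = 0.00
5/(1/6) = 30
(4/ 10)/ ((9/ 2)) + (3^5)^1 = 10939/ 45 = 243.09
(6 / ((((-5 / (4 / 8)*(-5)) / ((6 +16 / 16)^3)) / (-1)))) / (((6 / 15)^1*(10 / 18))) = -9261 / 50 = -185.22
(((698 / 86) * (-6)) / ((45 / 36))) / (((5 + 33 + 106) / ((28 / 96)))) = -2443 / 30960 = -0.08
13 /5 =2.60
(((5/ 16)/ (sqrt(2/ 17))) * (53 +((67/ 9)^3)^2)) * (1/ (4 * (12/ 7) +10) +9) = 241825300978495 * sqrt(34)/ 1003360608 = 1405348.87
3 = 3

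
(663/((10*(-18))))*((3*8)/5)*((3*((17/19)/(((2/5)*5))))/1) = -11271/475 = -23.73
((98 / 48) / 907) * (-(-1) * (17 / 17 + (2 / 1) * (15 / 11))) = 2009 / 239448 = 0.01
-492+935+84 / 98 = 3107 / 7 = 443.86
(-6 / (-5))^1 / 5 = 6 / 25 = 0.24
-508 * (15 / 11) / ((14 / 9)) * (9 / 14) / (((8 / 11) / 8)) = -154305 / 49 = -3149.08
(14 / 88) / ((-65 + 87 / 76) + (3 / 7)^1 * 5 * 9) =-0.00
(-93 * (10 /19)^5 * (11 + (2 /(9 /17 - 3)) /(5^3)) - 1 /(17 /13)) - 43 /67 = -842924671786 /19741937327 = -42.70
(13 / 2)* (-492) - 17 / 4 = -12809 / 4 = -3202.25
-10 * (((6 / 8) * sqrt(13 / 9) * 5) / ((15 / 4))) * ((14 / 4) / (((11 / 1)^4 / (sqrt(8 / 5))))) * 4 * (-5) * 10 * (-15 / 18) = -7000 * sqrt(130) / 131769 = -0.61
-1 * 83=-83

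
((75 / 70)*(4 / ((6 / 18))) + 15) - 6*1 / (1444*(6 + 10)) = 2252619 / 80864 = 27.86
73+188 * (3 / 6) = 167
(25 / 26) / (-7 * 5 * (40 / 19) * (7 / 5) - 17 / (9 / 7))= -4275 / 517426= -0.01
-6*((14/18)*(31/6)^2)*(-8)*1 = 26908/27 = 996.59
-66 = -66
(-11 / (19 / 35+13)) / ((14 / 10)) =-275 / 474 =-0.58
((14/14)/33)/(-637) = -1/21021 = -0.00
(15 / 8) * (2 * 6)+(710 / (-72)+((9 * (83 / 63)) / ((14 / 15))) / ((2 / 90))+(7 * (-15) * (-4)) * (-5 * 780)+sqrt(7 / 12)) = -1637414.91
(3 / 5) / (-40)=-3 / 200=-0.02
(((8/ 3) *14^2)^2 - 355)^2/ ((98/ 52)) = 156757420925066/ 3969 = 39495444929.47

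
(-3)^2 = 9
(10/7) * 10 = 100/7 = 14.29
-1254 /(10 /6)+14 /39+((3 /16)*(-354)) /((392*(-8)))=-3679001479 /4892160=-752.02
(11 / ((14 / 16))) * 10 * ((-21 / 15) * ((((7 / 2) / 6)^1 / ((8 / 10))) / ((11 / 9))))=-105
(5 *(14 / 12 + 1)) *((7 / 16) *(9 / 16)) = 1365 / 512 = 2.67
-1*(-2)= 2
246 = 246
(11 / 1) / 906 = 11 / 906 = 0.01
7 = 7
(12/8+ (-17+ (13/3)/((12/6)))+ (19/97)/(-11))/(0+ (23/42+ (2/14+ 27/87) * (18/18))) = -17351222/1300673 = -13.34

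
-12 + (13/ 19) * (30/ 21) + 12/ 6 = -1200/ 133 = -9.02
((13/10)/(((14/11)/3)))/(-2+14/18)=-351/140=-2.51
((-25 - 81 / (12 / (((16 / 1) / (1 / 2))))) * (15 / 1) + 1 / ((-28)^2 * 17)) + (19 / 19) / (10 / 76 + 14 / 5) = -3614.66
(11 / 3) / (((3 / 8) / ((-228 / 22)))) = -101.33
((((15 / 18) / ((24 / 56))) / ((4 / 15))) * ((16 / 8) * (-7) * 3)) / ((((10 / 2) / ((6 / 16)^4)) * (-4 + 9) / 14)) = -27783 / 8192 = -3.39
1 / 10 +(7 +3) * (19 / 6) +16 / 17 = 16681 / 510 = 32.71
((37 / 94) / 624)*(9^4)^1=80919 / 19552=4.14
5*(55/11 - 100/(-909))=23225/909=25.55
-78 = -78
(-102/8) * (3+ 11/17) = -93/2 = -46.50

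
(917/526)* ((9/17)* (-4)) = -16506/4471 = -3.69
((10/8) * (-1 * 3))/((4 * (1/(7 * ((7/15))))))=-49/16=-3.06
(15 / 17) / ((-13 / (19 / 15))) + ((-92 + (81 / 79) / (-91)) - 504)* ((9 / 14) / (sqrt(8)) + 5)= -364212132 / 122213 - 38562525* sqrt(2) / 402584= -3115.61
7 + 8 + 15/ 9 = 50/ 3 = 16.67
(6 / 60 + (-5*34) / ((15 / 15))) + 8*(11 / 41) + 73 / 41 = -68049 / 410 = -165.97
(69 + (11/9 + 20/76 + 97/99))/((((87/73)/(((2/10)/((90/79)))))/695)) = 53878814569/7364115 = 7316.40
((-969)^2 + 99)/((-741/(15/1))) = -4695300/247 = -19009.31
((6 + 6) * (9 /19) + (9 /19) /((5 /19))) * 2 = 1422 /95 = 14.97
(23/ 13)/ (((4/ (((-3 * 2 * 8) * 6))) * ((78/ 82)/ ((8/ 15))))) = -60352/ 845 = -71.42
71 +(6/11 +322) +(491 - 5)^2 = 236589.55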